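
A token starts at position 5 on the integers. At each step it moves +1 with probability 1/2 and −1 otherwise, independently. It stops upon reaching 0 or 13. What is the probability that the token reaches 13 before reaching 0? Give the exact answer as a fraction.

5/13

With a fair step, P(i) = ½P(i−1) + ½P(i+1) with P(0)=0, P(13)=1 has the linear solution P(i) = i/13.
P(5) = 5/13.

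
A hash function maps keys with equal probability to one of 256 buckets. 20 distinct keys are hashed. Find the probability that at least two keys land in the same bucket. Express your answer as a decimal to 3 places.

0.533

It's easier to compute the probability that all 20 are distinct.
P(all distinct) = 256/256 · 255/256 · ··· · 237/256 ≈ 0.467.
So the probability of at least one match is 1 − 0.467 = 0.533.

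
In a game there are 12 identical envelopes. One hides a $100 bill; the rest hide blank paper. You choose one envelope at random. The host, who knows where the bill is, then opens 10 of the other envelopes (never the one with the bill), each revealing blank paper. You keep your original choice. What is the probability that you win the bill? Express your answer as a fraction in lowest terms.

The host can always open 10 empty envelopes regardless of your choice, so the reveals give no information about your original envelope.
P(win by staying) = 1/12.

1/12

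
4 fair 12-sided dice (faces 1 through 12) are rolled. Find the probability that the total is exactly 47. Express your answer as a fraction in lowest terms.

There are 12^4 = 20736 equally likely outcomes.
The number of ordered 4-tuples from {1,…,12} summing to 47 is 4.
P(sum = 47) = 4/20736 = 1/5184.

1/5184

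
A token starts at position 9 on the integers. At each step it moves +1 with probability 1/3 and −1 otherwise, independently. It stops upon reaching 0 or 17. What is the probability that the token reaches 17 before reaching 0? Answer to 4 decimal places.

0.0039

Let r = q/p = (2/3)/(1/3) = 2. The recurrence P(i) = p·P(i+1) + q·P(i−1) with P(0)=0, P(17)=1 gives P(i) = (1 − r^i)/(1 − r^17).
P(9) = (1 − (2)^9) / (1 − (2)^17) = 511/131071 ≈ 0.0039.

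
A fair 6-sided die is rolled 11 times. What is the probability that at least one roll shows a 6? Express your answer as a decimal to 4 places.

P(no roll shows a 6) = (5/6)^11 ≈ 0.1346.
P(at least one) = 1 − 0.1346 = 0.8654.

0.8654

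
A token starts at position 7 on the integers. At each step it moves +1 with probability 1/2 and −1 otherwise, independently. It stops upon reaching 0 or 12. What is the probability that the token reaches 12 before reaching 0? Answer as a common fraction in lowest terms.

7/12

With a fair step, P(i) = ½P(i−1) + ½P(i+1) with P(0)=0, P(12)=1 has the linear solution P(i) = i/12.
P(7) = 7/12.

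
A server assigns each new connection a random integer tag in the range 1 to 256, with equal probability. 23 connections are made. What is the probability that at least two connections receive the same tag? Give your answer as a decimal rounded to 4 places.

0.6389

It's easier to compute the probability that all 23 are distinct.
P(all distinct) = 256/256 · 255/256 · ··· · 234/256 ≈ 0.3611.
So the probability of at least one match is 1 − 0.3611 = 0.6389.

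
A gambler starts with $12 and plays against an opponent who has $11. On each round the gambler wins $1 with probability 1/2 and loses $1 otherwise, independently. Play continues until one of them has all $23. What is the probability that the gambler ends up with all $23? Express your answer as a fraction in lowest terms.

12/23

With a fair step, P(i) = ½P(i−1) + ½P(i+1) with P(0)=0, P(23)=1 has the linear solution P(i) = i/23.
P(12) = 12/23.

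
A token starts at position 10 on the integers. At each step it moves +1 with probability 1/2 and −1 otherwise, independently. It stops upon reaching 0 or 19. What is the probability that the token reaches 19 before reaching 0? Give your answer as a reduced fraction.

10/19

With a fair step, P(i) = ½P(i−1) + ½P(i+1) with P(0)=0, P(19)=1 has the linear solution P(i) = i/19.
P(10) = 10/19.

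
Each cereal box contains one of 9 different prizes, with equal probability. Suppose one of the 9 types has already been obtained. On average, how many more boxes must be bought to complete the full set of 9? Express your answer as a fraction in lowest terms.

6849/280

Starting from 1 distinct type, each trial gives a new one with probability (9−i)/9 when i types are held, so the wait for the next new type is 9/(9−i).
E = 9/8 + 9/7 + 9/6 + 9/5 + 9/4 + 9/3 + 9/2 + 9/1 = 6849/280.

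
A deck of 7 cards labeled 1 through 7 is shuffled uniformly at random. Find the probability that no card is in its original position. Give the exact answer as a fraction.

103/280

This is the derangement probability: permutations of 7 with no fixed point.
D(7) = 7! · (1 − 1/1! + 1/2! − ··· + (−1)^7/7!) = 1854.
P = 1854/5040 = 103/280.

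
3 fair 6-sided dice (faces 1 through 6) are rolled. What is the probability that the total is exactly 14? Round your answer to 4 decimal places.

There are 6^3 = 216 equally likely outcomes.
The number of ordered 3-tuples from {1,…,6} summing to 14 is 15.
P(sum = 14) = 15/216 = 5/72 ≈ 0.0694.

0.0694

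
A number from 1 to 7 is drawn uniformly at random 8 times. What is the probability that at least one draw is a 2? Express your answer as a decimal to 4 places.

0.7086

P(no draw is a 2) = (6/7)^8 ≈ 0.2914.
P(at least one) = 1 − 0.2914 = 0.7086.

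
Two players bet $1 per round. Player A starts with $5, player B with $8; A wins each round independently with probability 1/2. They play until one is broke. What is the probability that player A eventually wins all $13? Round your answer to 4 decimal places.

With a fair step, P(i) = ½P(i−1) + ½P(i+1) with P(0)=0, P(13)=1 has the linear solution P(i) = i/13.
P(5) = 5/13 ≈ 0.3846.

0.3846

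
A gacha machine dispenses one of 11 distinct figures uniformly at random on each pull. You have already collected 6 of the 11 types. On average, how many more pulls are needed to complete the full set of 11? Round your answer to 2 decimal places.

25.12

Starting from 6 distinct types, each trial gives a new one with probability (11−i)/11 when i types are held, so the wait for the next new type is 11/(11−i).
E = 11/5 + 11/4 + 11/3 + 11/2 + 11/1 = 1507/60 ≈ 25.12.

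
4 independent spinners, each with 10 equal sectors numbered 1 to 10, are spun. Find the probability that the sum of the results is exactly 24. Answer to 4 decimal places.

There are 10^4 = 10000 equally likely outcomes.
The number of ordered 4-tuples from {1,…,10} summing to 24 is 633.
P(sum = 24) = 633/10000 ≈ 0.0633.

0.0633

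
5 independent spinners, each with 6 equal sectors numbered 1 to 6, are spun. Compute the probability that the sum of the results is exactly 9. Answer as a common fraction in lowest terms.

There are 6^5 = 7776 equally likely outcomes.
The number of ordered 5-tuples from {1,…,6} summing to 9 is 70.
P(sum = 9) = 70/7776 = 35/3888.

35/3888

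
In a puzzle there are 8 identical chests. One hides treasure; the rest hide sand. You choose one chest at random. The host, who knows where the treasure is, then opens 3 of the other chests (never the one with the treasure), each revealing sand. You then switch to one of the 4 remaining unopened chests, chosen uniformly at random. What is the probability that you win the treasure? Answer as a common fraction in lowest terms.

Your original chest holds the treasure with probability 1/8, so the other 7 collectively hold it with probability 7/8.
The host can always find 3 empty chests to open, so the reveals don't change that 7/8; it is now spread over the 4 remaining unopened chests.
P(win by switching) = (7/8) · (1/4) = 7/32.

7/32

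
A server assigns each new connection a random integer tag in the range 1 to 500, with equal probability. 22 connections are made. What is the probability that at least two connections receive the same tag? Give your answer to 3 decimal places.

0.374

It's easier to compute the probability that all 22 are distinct.
P(all distinct) = 500/500 · 499/500 · ··· · 479/500 ≈ 0.626.
So the probability of at least one match is 1 − 0.626 = 0.374.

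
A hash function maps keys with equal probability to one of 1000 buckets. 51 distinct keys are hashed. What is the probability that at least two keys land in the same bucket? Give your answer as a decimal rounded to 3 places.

It's easier to compute the probability that all 51 are distinct.
P(all distinct) = 1000/1000 · 999/1000 · ··· · 950/1000 ≈ 0.273.
So the probability of at least one match is 1 − 0.273 = 0.727.

0.727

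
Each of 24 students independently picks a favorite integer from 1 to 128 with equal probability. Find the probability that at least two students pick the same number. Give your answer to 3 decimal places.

It's easier to compute the probability that all 24 are distinct.
P(all distinct) = 128/128 · 127/128 · ··· · 105/128 ≈ 0.100.
So the probability of at least one match is 1 − 0.100 = 0.900.

0.900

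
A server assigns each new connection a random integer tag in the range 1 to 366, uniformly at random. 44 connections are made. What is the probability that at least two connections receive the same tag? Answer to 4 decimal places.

0.9324

It's easier to compute the probability that all 44 are distinct.
P(all distinct) = 366/366 · 365/366 · ··· · 323/366 ≈ 0.0676.
So the probability of at least one match is 1 − 0.0676 = 0.9324.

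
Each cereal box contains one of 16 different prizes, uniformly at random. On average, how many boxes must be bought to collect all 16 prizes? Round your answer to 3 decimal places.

After i distinct types are collected, each trial gives a new one with probability (16−i)/16, so the expected wait for the next new type is 16/(16−i).
E = 16/16 + 16/15 + 16/14 + 16/13 + 16/12 + 16/11 + 16/10 + 16/9 + 16/8 + 16/7 + 16/6 + 16/5 + 16/4 + 16/3 + 16/2 + 16/1 = 2436559/45045 ≈ 54.092.

54.092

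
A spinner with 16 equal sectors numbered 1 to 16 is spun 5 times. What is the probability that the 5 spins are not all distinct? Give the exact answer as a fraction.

4097/8192

P(all 5 different) = 16/16 · 15/16 · ··· · 12/16 = 4095/8192.
P(at least two equal) = 1 − 4095/8192 = 4097/8192.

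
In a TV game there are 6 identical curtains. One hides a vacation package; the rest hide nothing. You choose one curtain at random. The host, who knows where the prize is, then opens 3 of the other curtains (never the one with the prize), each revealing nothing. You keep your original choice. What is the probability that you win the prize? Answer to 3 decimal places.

0.167

The host can always open 3 empty curtains regardless of your choice, so the reveals give no information about your original curtain.
P(win by staying) = 1/6 ≈ 0.167.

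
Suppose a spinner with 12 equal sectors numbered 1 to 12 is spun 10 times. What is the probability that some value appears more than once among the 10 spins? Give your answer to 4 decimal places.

P(all 10 different) = 12/12 · 11/12 · ··· · 3/12 ≈ 0.0039.
P(at least two equal) = 1 − 0.0039 = 0.9961.

0.9961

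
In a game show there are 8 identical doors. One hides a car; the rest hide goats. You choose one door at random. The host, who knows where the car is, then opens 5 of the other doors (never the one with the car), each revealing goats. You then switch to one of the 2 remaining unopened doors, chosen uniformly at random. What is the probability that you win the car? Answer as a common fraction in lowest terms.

7/16

Your original door holds the car with probability 1/8, so the other 7 collectively hold it with probability 7/8.
The host can always find 5 empty doors to open, so the reveals don't change that 7/8; it is now spread over the 2 remaining unopened doors.
P(win by switching) = (7/8) · (1/2) = 7/16.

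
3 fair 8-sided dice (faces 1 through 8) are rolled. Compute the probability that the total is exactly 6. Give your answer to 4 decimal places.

There are 8^3 = 512 equally likely outcomes.
The number of ordered 3-tuples from {1,…,8} summing to 6 is 10.
P(sum = 6) = 10/512 = 5/256 ≈ 0.0195.

0.0195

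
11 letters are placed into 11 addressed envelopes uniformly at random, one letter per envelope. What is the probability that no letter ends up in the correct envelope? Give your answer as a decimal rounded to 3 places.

0.368

This is the derangement probability: permutations of 11 with no fixed point.
D(11) = 11! · (1 − 1/1! + 1/2! − ··· + (−1)^11/11!) = 14684570.
P = 14684570/39916800 = 1468457/3991680 ≈ 0.368.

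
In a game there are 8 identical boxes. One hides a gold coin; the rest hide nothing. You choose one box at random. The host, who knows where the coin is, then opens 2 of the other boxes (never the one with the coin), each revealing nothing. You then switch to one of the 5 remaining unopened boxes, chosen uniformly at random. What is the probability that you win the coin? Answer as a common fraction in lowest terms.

Your original box holds the coin with probability 1/8, so the other 7 collectively hold it with probability 7/8.
The host can always find 2 empty boxes to open, so the reveals don't change that 7/8; it is now spread over the 5 remaining unopened boxes.
P(win by switching) = (7/8) · (1/5) = 7/40.

7/40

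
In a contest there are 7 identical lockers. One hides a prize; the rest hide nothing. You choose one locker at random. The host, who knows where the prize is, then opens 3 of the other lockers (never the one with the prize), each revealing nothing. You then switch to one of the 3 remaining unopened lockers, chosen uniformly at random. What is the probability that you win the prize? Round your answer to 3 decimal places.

0.286

Your original locker holds the prize with probability 1/7, so the other 6 collectively hold it with probability 6/7.
The host can always find 3 empty lockers to open, so the reveals don't change that 6/7; it is now spread over the 3 remaining unopened lockers.
P(win by switching) = (6/7) · (1/3) = 2/7 ≈ 0.286.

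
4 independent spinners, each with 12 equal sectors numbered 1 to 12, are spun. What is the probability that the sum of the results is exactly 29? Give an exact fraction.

There are 12^4 = 20736 equally likely outcomes.
The number of ordered 4-tuples from {1,…,12} summing to 29 is 1060.
P(sum = 29) = 1060/20736 = 265/5184.

265/5184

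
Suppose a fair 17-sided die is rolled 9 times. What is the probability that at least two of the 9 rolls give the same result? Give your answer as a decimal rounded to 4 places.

0.9256

P(all 9 different) = 17/17 · 16/17 · ··· · 9/17 ≈ 0.0744.
P(at least two equal) = 1 − 0.0744 = 0.9256.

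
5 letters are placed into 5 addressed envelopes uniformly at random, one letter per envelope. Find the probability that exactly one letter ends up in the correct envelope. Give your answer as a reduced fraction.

3/8

Choose which one is fixed: C(5,1) = 5 ways.
The remaining 4 must have no fixed point: D(4) = 9.
P = 5·9/120 = 3/8.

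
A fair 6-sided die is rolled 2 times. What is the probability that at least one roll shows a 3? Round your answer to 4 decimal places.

P(no roll shows a 3) = (5/6)^2 ≈ 0.6944.
P(at least one) = 1 − 0.6944 = 0.3056.

0.3056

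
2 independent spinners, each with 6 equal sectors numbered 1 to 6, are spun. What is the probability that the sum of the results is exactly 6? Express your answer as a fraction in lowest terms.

There are 6^2 = 36 equally likely outcomes.
The number of ordered 2-tuples from {1,…,6} summing to 6 is 5.
P(sum = 6) = 5/36.

5/36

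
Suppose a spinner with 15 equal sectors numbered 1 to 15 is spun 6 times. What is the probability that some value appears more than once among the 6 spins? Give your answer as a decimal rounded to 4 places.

0.6836

P(all 6 different) = 15/15 · 14/15 · ··· · 10/15 ≈ 0.3164.
P(at least two equal) = 1 − 0.3164 = 0.6836.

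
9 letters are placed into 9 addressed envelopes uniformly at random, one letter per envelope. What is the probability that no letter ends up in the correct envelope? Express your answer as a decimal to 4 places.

0.3679

This is the derangement probability: permutations of 9 with no fixed point.
D(9) = 9! · (1 − 1/1! + 1/2! − ··· + (−1)^9/9!) = 133496.
P = 133496/362880 = 16687/45360 ≈ 0.3679.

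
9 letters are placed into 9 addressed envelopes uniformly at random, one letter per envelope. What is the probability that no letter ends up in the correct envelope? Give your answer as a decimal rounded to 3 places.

0.368

This is the derangement probability: permutations of 9 with no fixed point.
D(9) = 9! · (1 − 1/1! + 1/2! − ··· + (−1)^9/9!) = 133496.
P = 133496/362880 = 16687/45360 ≈ 0.368.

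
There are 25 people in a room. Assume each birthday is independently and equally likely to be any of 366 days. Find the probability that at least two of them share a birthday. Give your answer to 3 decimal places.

It's easier to compute the probability that all 25 are distinct.
P(all distinct) = 366/366 · 365/366 · ··· · 342/366 ≈ 0.432.
So the probability of at least one match is 1 − 0.432 = 0.568.

0.568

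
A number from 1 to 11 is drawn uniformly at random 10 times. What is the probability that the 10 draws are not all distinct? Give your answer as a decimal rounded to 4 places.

P(all 10 different) = 11/11 · 10/11 · ··· · 2/11 ≈ 0.0015.
P(at least two equal) = 1 − 0.0015 = 0.9985.

0.9985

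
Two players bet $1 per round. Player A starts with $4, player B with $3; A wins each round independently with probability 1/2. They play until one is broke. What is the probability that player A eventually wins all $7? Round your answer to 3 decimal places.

With a fair step, P(i) = ½P(i−1) + ½P(i+1) with P(0)=0, P(7)=1 has the linear solution P(i) = i/7.
P(4) = 4/7 ≈ 0.571.

0.571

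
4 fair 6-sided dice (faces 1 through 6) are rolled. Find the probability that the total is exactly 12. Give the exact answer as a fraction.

There are 6^4 = 1296 equally likely outcomes.
The number of ordered 4-tuples from {1,…,6} summing to 12 is 125.
P(sum = 12) = 125/1296.

125/1296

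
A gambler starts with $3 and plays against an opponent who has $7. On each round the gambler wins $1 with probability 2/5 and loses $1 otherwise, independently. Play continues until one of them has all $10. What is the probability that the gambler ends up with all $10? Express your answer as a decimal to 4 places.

Let r = q/p = (3/5)/(2/5) = 3/2. The recurrence P(i) = p·P(i+1) + q·P(i−1) with P(0)=0, P(10)=1 gives P(i) = (1 − r^i)/(1 − r^10).
P(3) = (1 − (3/2)^3) / (1 − (3/2)^10) = 2432/58025 ≈ 0.0419.

0.0419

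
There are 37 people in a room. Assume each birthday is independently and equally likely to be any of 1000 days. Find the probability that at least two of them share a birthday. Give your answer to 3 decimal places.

0.490

It's easier to compute the probability that all 37 are distinct.
P(all distinct) = 1000/1000 · 999/1000 · ··· · 964/1000 ≈ 0.510.
So the probability of at least one match is 1 − 0.510 = 0.490.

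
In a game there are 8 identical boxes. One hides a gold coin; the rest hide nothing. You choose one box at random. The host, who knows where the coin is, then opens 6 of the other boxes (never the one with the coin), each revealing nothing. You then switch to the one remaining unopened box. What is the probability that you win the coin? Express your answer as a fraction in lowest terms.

Your original box holds the coin with probability 1/8, so the other 7 collectively hold it with probability 7/8.
The host can always find 6 empty boxes to open, so the reveals don't change that 7/8; it is now spread over the 1 remaining unopened box.
P(win by switching) = (7/8) · (1/1) = 7/8.

7/8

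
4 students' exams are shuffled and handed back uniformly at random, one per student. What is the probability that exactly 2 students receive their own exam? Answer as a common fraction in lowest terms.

1/4

Choose which 2 of the 4 are fixed: C(4,2) = 6 ways.
The remaining 2 must have no fixed point: D(2) = 1.
P = 6·1/24 = 1/4.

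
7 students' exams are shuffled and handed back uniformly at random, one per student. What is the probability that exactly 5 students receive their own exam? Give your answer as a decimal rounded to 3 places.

Choose which 5 of the 7 are fixed: C(7,5) = 21 ways.
The remaining 2 must have no fixed point: D(2) = 1.
P = 21·1/5040 = 1/240 ≈ 0.004.

0.004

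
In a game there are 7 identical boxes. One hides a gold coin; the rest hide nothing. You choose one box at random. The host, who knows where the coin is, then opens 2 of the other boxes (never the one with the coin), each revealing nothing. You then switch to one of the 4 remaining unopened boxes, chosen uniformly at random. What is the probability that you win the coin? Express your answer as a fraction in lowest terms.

Your original box holds the coin with probability 1/7, so the other 6 collectively hold it with probability 6/7.
The host can always find 2 empty boxes to open, so the reveals don't change that 6/7; it is now spread over the 4 remaining unopened boxes.
P(win by switching) = (6/7) · (1/4) = 3/14.

3/14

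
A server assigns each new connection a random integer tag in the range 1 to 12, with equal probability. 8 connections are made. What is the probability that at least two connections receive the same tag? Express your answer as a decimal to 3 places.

It's easier to compute the probability that all 8 are distinct.
P(all distinct) = 12/12 · 11/12 · ··· · 5/12 ≈ 0.046.
So the probability of at least one match is 1 − 0.046 = 0.954.

0.954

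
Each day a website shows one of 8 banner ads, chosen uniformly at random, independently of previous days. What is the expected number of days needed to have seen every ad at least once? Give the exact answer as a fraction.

After i distinct types are collected, each trial gives a new one with probability (8−i)/8, so the expected wait for the next new type is 8/(8−i).
E = 8/8 + 8/7 + 8/6 + 8/5 + 8/4 + 8/3 + 8/2 + 8/1 = 761/35.

761/35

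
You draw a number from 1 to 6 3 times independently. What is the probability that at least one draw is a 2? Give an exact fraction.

91/216

P(no draw is a 2) = (5/6)^3 = 125/216.
P(at least one) = 1 − 125/216 = 91/216.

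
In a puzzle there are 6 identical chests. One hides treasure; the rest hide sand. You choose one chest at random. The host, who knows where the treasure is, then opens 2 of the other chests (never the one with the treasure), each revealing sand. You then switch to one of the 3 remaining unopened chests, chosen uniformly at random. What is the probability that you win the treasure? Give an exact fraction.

5/18

Your original chest holds the treasure with probability 1/6, so the other 5 collectively hold it with probability 5/6.
The host can always find 2 empty chests to open, so the reveals don't change that 5/6; it is now spread over the 3 remaining unopened chests.
P(win by switching) = (5/6) · (1/3) = 5/18.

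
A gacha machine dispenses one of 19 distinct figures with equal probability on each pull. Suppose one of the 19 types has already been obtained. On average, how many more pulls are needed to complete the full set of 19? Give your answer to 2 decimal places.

66.41

Starting from 1 distinct type, each trial gives a new one with probability (19−i)/19 when i types are held, so the wait for the next new type is 19/(19−i).
E = 19/18 + 19/17 + 19/16 + 19/15 + 19/14 + 19/13 + 19/12 + 19/11 + 19/10 + 19/9 + 19/8 + 19/7 + 19/6 + 19/5 + 19/4 + 19/3 + 19/2 + 19/1 = 271211719/4084080 ≈ 66.41.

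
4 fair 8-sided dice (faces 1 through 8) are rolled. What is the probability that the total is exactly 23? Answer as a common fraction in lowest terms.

51/1024

There are 8^4 = 4096 equally likely outcomes.
The number of ordered 4-tuples from {1,…,8} summing to 23 is 204.
P(sum = 23) = 204/4096 = 51/1024.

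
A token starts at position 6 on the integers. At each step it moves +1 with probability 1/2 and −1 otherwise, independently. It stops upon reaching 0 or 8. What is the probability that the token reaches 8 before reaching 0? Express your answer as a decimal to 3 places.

0.750

With a fair step, P(i) = ½P(i−1) + ½P(i+1) with P(0)=0, P(8)=1 has the linear solution P(i) = i/8.
P(6) = 6/8 = 3/4 ≈ 0.750.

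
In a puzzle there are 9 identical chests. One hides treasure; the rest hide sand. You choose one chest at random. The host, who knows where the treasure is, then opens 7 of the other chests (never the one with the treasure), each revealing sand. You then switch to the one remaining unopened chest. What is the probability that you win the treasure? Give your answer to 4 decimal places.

Your original chest holds the treasure with probability 1/9, so the other 8 collectively hold it with probability 8/9.
The host can always find 7 empty chests to open, so the reveals don't change that 8/9; it is now spread over the 1 remaining unopened chest.
P(win by switching) = (8/9) · (1/1) = 8/9 ≈ 0.8889.

0.8889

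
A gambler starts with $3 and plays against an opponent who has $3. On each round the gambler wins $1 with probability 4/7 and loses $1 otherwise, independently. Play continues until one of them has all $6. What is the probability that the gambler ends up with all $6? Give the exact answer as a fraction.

64/91

Let r = q/p = (3/7)/(4/7) = 3/4. The recurrence P(i) = p·P(i+1) + q·P(i−1) with P(0)=0, P(6)=1 gives P(i) = (1 − r^i)/(1 − r^6).
P(3) = (1 − (3/4)^3) / (1 − (3/4)^6) = 64/91.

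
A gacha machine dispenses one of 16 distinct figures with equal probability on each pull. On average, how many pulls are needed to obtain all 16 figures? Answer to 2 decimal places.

After i distinct types are collected, each trial gives a new one with probability (16−i)/16, so the expected wait for the next new type is 16/(16−i).
E = 16/16 + 16/15 + 16/14 + 16/13 + 16/12 + 16/11 + 16/10 + 16/9 + 16/8 + 16/7 + 16/6 + 16/5 + 16/4 + 16/3 + 16/2 + 16/1 = 2436559/45045 ≈ 54.09.

54.09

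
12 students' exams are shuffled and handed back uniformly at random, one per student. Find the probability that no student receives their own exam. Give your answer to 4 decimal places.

This is the derangement probability: permutations of 12 with no fixed point.
D(12) = 12! · (1 − 1/1! + 1/2! − ··· + (−1)^12/12!) = 176214841.
P = 176214841/479001600 = 16019531/43545600 ≈ 0.3679.

0.3679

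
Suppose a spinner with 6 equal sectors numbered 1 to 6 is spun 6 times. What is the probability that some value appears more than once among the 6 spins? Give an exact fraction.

P(all 6 different) = 6/6 · 5/6 · ··· · 1/6 = 5/324.
P(at least two equal) = 1 − 5/324 = 319/324.

319/324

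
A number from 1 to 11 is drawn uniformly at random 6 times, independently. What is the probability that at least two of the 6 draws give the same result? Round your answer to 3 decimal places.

P(all 6 different) = 11/11 · 10/11 · ··· · 6/11 ≈ 0.188.
P(at least two equal) = 1 − 0.188 = 0.812.

0.812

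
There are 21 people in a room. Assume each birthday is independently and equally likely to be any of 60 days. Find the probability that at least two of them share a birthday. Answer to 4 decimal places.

0.9814

It's easier to compute the probability that all 21 are distinct.
P(all distinct) = 60/60 · 59/60 · ··· · 40/60 ≈ 0.0186.
So the probability of at least one match is 1 − 0.0186 = 0.9814.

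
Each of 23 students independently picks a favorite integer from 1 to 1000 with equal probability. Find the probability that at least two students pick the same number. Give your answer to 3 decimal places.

0.225

It's easier to compute the probability that all 23 are distinct.
P(all distinct) = 1000/1000 · 999/1000 · ··· · 978/1000 ≈ 0.775.
So the probability of at least one match is 1 − 0.775 = 0.225.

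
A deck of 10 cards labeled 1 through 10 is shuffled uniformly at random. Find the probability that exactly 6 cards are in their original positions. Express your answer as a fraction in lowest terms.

1/1920

Choose which 6 of the 10 are fixed: C(10,6) = 210 ways.
The remaining 4 must have no fixed point: D(4) = 9.
P = 210·9/3628800 = 1/1920.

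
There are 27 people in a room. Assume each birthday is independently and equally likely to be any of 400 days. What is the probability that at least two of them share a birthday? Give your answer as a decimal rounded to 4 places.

0.5924

It's easier to compute the probability that all 27 are distinct.
P(all distinct) = 400/400 · 399/400 · ··· · 374/400 ≈ 0.4076.
So the probability of at least one match is 1 − 0.4076 = 0.5924.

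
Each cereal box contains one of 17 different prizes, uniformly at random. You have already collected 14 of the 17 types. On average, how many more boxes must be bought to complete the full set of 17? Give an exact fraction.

187/6

Starting from 14 distinct types, each trial gives a new one with probability (17−i)/17 when i types are held, so the wait for the next new type is 17/(17−i).
E = 17/3 + 17/2 + 17/1 = 187/6.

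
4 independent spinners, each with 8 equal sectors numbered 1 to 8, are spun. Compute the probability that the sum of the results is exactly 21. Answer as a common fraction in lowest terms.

71/1024

There are 8^4 = 4096 equally likely outcomes.
The number of ordered 4-tuples from {1,…,8} summing to 21 is 284.
P(sum = 21) = 284/4096 = 71/1024.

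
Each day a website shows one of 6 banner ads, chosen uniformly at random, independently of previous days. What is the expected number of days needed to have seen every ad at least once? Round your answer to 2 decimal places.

14.70

After i distinct types are collected, each trial gives a new one with probability (6−i)/6, so the expected wait for the next new type is 6/(6−i).
E = 6/6 + 6/5 + 6/4 + 6/3 + 6/2 + 6/1 = 147/10 ≈ 14.70.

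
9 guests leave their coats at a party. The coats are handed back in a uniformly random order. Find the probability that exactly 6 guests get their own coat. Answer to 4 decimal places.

0.0005

Choose which 6 of the 9 are fixed: C(9,6) = 84 ways.
The remaining 3 must have no fixed point: D(3) = 2.
P = 84·2/362880 = 1/2160 ≈ 0.0005.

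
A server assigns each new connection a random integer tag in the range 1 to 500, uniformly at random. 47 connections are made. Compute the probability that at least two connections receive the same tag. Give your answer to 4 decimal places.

0.8927

It's easier to compute the probability that all 47 are distinct.
P(all distinct) = 500/500 · 499/500 · ··· · 454/500 ≈ 0.1073.
So the probability of at least one match is 1 − 0.1073 = 0.8927.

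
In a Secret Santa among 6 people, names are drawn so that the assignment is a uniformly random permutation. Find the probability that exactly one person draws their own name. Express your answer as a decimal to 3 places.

0.367

Choose which one is fixed: C(6,1) = 6 ways.
The remaining 5 must have no fixed point: D(5) = 44.
P = 6·44/720 = 11/30 ≈ 0.367.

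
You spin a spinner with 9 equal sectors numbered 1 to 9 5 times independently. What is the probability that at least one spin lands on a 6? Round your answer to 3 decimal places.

P(no spin lands on a 6) = (8/9)^5 ≈ 0.555.
P(at least one) = 1 − 0.555 = 0.445.

0.445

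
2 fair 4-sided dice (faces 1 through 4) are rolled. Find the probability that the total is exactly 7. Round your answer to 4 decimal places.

There are 4^2 = 16 equally likely outcomes.
The number of ordered 2-tuples from {1,…,4} summing to 7 is 2.
P(sum = 7) = 2/16 = 1/8 ≈ 0.1250.

0.1250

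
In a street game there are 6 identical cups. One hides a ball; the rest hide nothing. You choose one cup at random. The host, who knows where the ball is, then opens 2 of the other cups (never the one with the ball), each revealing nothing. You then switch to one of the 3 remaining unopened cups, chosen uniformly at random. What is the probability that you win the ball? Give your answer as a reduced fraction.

5/18

Your original cup holds the ball with probability 1/6, so the other 5 collectively hold it with probability 5/6.
The host can always find 2 empty cups to open, so the reveals don't change that 5/6; it is now spread over the 3 remaining unopened cups.
P(win by switching) = (5/6) · (1/3) = 5/18.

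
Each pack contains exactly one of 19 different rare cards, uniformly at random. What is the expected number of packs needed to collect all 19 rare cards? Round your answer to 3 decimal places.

67.407

After i distinct types are collected, each trial gives a new one with probability (19−i)/19, so the expected wait for the next new type is 19/(19−i).
E = 19/19 + 19/18 + 19/17 + 19/16 + 19/15 + 19/14 + 19/13 + 19/12 + 19/11 + 19/10 + 19/9 + 19/8 + 19/7 + 19/6 + 19/5 + 19/4 + 19/3 + 19/2 + 19/1 = 275295799/4084080 ≈ 67.407.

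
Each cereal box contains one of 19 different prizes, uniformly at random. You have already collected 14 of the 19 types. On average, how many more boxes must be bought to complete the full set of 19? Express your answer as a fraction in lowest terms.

2603/60

Starting from 14 distinct types, each trial gives a new one with probability (19−i)/19 when i types are held, so the wait for the next new type is 19/(19−i).
E = 19/5 + 19/4 + 19/3 + 19/2 + 19/1 = 2603/60.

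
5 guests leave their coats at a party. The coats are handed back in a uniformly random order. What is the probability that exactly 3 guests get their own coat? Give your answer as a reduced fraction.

1/12

Choose which 3 of the 5 are fixed: C(5,3) = 10 ways.
The remaining 2 must have no fixed point: D(2) = 1.
P = 10·1/120 = 1/12.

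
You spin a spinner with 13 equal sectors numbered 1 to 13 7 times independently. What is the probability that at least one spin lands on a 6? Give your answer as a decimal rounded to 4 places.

P(no spin lands on a 6) = (12/13)^7 ≈ 0.5710.
P(at least one) = 1 − 0.5710 = 0.4290.

0.4290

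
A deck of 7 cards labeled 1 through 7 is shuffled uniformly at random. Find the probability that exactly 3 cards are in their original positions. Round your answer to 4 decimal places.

0.0625

Choose which 3 of the 7 are fixed: C(7,3) = 35 ways.
The remaining 4 must have no fixed point: D(4) = 9.
P = 35·9/5040 = 1/16 ≈ 0.0625.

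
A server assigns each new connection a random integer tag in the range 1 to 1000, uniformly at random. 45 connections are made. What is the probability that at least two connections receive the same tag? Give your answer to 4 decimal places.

It's easier to compute the probability that all 45 are distinct.
P(all distinct) = 1000/1000 · 999/1000 · ··· · 956/1000 ≈ 0.3660.
So the probability of at least one match is 1 − 0.3660 = 0.6340.

0.6340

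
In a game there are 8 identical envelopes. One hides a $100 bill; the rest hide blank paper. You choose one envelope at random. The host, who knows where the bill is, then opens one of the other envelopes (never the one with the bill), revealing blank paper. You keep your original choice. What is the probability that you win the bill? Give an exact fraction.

1/8

The host can always open an empty envelope regardless of your choice, so this gives no information about your original envelope.
P(win by staying) = 1/8.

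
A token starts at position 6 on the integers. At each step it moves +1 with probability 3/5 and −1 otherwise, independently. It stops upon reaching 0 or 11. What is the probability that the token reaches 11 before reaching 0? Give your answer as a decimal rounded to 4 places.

0.9229

Let r = q/p = (2/5)/(3/5) = 2/3. The recurrence P(i) = p·P(i+1) + q·P(i−1) with P(0)=0, P(11)=1 gives P(i) = (1 − r^i)/(1 − r^11).
P(6) = (1 − (2/3)^6) / (1 − (2/3)^11) = 161595/175099 ≈ 0.9229.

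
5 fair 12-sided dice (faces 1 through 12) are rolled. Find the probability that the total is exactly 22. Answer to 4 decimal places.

0.0215

There are 12^5 = 248832 equally likely outcomes.
The number of ordered 5-tuples from {1,…,12} summing to 22 is 5355.
P(sum = 22) = 5355/248832 = 595/27648 ≈ 0.0215.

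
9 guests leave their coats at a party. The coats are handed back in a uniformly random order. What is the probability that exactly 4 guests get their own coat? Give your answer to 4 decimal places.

0.0153

Choose which 4 of the 9 are fixed: C(9,4) = 126 ways.
The remaining 5 must have no fixed point: D(5) = 44.
P = 126·44/362880 = 11/720 ≈ 0.0153.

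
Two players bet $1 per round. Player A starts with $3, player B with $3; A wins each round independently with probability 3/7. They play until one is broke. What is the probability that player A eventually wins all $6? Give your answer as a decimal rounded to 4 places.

Let r = q/p = (4/7)/(3/7) = 4/3. The recurrence P(i) = p·P(i+1) + q·P(i−1) with P(0)=0, P(6)=1 gives P(i) = (1 − r^i)/(1 − r^6).
P(3) = (1 − (4/3)^3) / (1 − (4/3)^6) = 27/91 ≈ 0.2967.

0.2967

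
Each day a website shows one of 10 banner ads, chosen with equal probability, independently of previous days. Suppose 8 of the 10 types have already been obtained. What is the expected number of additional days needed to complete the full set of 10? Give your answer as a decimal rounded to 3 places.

Starting from 8 distinct types, each trial gives a new one with probability (10−i)/10 when i types are held, so the wait for the next new type is 10/(10−i).
E = 10/2 + 10/1 = 15 ≈ 15.000.

15.000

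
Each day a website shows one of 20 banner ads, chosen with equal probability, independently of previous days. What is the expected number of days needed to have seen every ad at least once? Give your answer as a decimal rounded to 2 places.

71.95

After i distinct types are collected, each trial gives a new one with probability (20−i)/20, so the expected wait for the next new type is 20/(20−i).
E = 20/20 + 20/19 + 20/18 + 20/17 + 20/16 + 20/15 + 20/14 + 20/13 + 20/12 + 20/11 + 20/10 + 20/9 + 20/8 + 20/7 + 20/6 + 20/5 + 20/4 + 20/3 + 20/2 + 20/1 = 279175675/3879876 ≈ 71.95.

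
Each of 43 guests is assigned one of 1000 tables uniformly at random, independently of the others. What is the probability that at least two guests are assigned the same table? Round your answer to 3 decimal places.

It's easier to compute the probability that all 43 are distinct.
P(all distinct) = 1000/1000 · 999/1000 · ··· · 958/1000 ≈ 0.400.
So the probability of at least one match is 1 − 0.400 = 0.600.

0.600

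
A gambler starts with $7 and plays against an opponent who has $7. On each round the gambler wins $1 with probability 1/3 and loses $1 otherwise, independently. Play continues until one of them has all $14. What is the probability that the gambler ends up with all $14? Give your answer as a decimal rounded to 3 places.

Let r = q/p = (2/3)/(1/3) = 2. The recurrence P(i) = p·P(i+1) + q·P(i−1) with P(0)=0, P(14)=1 gives P(i) = (1 − r^i)/(1 − r^14).
P(7) = (1 − (2)^7) / (1 − (2)^14) = 1/129 ≈ 0.008.

0.008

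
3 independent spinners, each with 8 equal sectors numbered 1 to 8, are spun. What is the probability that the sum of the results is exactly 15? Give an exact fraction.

There are 8^3 = 512 equally likely outcomes.
The number of ordered 3-tuples from {1,…,8} summing to 15 is 46.
P(sum = 15) = 46/512 = 23/256.

23/256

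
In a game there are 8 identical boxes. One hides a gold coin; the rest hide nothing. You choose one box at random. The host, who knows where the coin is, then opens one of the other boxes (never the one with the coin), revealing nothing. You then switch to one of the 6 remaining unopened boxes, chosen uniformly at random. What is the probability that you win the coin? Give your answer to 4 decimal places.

0.1458

Your original box holds the coin with probability 1/8, so the other 7 collectively hold it with probability 7/8.
The host can always find an empty box to open, so this doesn't change that 7/8; it is now spread over the 6 remaining unopened boxes.
P(win by switching) = (7/8) · (1/6) = 7/48 ≈ 0.1458.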